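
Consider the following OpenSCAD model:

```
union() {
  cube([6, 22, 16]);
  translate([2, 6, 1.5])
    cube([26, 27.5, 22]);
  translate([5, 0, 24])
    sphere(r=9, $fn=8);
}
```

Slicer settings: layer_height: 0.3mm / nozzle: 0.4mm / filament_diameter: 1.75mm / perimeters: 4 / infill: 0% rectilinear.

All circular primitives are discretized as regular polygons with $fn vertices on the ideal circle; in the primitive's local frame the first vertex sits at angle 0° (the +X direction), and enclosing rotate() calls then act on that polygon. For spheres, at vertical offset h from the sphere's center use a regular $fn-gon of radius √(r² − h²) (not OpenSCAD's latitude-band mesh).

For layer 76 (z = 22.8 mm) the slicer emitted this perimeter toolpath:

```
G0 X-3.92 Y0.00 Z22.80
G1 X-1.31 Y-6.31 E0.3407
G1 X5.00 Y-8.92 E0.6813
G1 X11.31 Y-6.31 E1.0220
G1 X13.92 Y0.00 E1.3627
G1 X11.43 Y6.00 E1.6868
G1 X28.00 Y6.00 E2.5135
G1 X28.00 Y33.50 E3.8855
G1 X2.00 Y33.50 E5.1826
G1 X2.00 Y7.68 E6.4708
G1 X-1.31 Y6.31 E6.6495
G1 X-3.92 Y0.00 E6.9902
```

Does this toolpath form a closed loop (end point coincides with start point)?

Start point (G0): (-3.92, 0.00). End point (last G1): the path returns to the start — closed.

yes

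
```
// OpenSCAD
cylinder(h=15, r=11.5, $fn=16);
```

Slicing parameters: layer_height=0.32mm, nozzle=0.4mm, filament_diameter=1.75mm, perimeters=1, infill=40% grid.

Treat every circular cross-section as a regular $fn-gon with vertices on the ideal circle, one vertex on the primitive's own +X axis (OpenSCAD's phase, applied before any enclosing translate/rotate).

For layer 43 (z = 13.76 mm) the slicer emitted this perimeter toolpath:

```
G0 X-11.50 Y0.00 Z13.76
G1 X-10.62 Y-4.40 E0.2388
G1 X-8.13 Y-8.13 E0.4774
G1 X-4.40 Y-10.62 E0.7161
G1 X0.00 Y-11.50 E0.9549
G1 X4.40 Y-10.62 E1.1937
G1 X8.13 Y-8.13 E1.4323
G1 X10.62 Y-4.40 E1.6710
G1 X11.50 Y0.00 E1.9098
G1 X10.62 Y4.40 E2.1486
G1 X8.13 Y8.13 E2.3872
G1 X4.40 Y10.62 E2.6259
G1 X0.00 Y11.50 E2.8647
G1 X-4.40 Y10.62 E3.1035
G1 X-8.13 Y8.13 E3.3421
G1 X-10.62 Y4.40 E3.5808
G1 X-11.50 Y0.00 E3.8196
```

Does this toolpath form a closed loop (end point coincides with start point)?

Start point (G0): (-11.50, 0.00). End point (last G1): the path returns to the start — closed.

yes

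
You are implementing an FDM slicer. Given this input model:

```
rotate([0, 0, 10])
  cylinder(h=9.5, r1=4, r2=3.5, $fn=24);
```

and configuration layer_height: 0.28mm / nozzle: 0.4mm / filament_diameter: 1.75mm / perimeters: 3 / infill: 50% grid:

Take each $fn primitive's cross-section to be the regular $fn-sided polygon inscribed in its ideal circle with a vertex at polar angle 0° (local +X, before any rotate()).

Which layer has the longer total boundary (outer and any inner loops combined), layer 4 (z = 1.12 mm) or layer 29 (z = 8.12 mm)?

Layer 4 (z = 1.12): the cone contributes a regular 24-gon of circumradius 3.941 (interpolated between r1=4 and r2=3.5 at t=0.118) (perimeter = 2·24·3.941·sin(180°/24) = 24.69 mm); (whole slice rotated 10° about Z — lengths, areas and connectivity unchanged). So its perimeter = 24.69 mm. Layer 29 (z = 8.12): the cone contributes a regular 24-gon of circumradius 3.573 (interpolated between r1=4 and r2=3.5 at t=0.855) (perimeter = 2·24·3.573·sin(180°/24) = 22.38 mm); (whole slice rotated 10° about Z — lengths, areas and connectivity unchanged). So its perimeter = 22.38 mm. Layer 4 is larger (24.69 vs 22.38 mm).

layer 4 (z = 1.12 mm)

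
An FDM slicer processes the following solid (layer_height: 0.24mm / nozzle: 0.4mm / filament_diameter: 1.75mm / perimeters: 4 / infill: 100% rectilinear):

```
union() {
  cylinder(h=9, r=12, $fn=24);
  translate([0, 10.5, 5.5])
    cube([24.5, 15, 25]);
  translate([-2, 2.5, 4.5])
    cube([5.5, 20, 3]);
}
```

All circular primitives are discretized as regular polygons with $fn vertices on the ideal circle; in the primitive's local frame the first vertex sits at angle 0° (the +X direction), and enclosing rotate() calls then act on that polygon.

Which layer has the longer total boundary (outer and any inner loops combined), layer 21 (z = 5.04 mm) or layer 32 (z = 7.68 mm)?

layer 32 (z = 7.68 mm)

Layer 21 (z = 5.04): the r=12 cylinder contributes a regular 24-gon of circumradius 12 (perimeter = 2·24·12.000·sin(180°/24) = 75.18 mm); the cube at (0, 10.5) is not intersected at this z (z outside [5.5, 30.5]); the cube at (-2, 2.5) (footprint 5.5×20) is included at this height (perimeter 51.00 mm); Merging all regions: the regions partially overlap (shared area 51.16 mm²), so the edge portions inside another operand are dropped and the merged outline is re-measured after clipping — boundary = 96.94 mm. So its perimeter = 96.94 mm. Layer 32 (z = 7.68): the r=12 cylinder gives a regular 24-gon of circumradius 12 (constant along its height) (perimeter = 2·24·12.000·sin(180°/24) = 75.18 mm); the 24.5×15 cube at (0, 10.5) contributes its full rectangle (perimeter 79.00 mm); the cube at (-2, 2.5) is absent (z outside [4.5, 7.5]); Combining (union): the regions partially overlap (shared area 5.46 mm²), so the edge portions inside another operand are dropped and the merged outline is re-measured after clipping — boundary = 140.96 mm. So its perimeter = 140.96 mm. Layer 32 is larger (140.96 vs 96.94 mm).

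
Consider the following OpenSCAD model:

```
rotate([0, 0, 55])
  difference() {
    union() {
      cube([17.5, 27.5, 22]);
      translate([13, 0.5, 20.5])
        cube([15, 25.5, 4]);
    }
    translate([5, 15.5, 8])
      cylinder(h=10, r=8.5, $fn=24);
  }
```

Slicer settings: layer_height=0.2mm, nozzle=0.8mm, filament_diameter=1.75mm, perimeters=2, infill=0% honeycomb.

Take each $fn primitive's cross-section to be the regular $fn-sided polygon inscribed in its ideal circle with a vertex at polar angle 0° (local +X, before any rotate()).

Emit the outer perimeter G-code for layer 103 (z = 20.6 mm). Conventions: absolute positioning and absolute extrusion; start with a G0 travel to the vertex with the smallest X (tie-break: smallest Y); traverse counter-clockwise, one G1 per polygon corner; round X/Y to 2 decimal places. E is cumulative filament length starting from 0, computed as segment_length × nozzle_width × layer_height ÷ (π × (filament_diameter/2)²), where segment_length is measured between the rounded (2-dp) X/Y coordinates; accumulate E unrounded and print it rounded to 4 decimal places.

G0 X-22.53 Y15.77 Z20.60
G1 X0.00 Y0.00 E1.8294
G1 X10.04 Y14.34 E2.9938
G1 X9.63 Y14.62 E3.0268
G1 X15.65 Y23.22 E3.7252
G1 X-5.24 Y37.85 E5.4217
G1 X-11.26 Y29.25 E6.1200
G1 X-12.49 Y30.11 E6.2198
G1 X-22.53 Y15.77 E7.3843

At z = 20.6 mm: the cube (footprint 17.5×27.5) is included at this height; the cube at (13, 0.5) is present — its section is the full 15×25.5 rectangle; Taking the union: the regions partially overlap (shared area 114.75 mm²), so overlapping operands fuse into one piece — 1 connected region; the cylinder at (5, 15.5) is not intersected at this z (z outside [8, 18]); After the difference (first − rest): none of the subtracted shapes is present at this height, so the result so far is unchanged — 1 connected region; (whole slice rotated 55° about Z — lengths, areas and connectivity unchanged). The outline is a single polygon with 8 vertices. Extrusion per mm of travel: 0.8 × 0.2 / (π × 0.875²) = 0.066520. Accumulating E over each segment gives final E = 7.3843.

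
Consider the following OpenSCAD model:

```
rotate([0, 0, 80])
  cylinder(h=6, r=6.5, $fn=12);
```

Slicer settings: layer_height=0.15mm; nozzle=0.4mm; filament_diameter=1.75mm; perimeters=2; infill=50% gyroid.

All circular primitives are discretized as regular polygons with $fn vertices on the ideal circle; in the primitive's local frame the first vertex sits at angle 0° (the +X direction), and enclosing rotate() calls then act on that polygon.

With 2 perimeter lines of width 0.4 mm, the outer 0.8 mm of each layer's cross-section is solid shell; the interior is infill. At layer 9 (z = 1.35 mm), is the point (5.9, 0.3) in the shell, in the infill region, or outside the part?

At z = 1.35 mm: the r=6.5 cylinder contributes a regular 12-gon of circumradius 6.5; (rotated 80° about Z; rotation is an isometry so areas/perimeters/island counts are preserved). Overall, the cross-section is a single solid region. Undo the 80° rotation: the query point maps to (1.320, -5.758) in the un-rotated model frame. The nearest boundary edge runs (-0.00, -6.50)→(3.25, -5.63); distance from the point to it = 0.37 mm. The point is inside the cross-section, 0.37 mm from the nearest boundary — within the 0.8 mm shell band (2 × 0.4).

shell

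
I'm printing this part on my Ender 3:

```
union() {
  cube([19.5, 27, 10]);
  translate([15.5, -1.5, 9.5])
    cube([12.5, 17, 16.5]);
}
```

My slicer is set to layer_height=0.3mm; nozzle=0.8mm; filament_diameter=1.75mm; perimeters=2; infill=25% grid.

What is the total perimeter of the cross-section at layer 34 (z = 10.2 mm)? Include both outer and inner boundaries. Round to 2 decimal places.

59.00 mm

At z = 10.2 mm: the cube is absent (z outside [0, 10]); the cube at (15.5, -1.5) (footprint 12.5×17) is included at this height (perimeter 59.00 mm); Combining (union): only the 12.5×17 cube at (15.5, -1.5) is present, so the union is just that shape — boundary = 59.00 mm. Overall, the cross-section is a single solid region. Total boundary length (outer) = 59.00 mm.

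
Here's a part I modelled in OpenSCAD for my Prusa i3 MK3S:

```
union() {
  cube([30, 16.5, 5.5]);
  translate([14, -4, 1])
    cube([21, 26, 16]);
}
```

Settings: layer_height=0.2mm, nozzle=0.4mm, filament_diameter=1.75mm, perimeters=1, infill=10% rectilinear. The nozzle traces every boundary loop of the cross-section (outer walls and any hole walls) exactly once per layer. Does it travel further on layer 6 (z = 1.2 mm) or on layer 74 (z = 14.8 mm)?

layer 6 (z = 1.2 mm)

Layer 6 (z = 1.2): the 30×16.5 cube contributes its full rectangle (perimeter 93.00 mm); the cube at (14, -4) is present — its section is the full 21×26 rectangle (perimeter 94.00 mm); Combining (union): the regions partially overlap (shared area 264.00 mm²), so the edge portions inside another operand are dropped and the merged outline is re-measured after clipping — boundary = 122.00 mm. So its perimeter = 122.00 mm. Layer 74 (z = 14.8): the cube is absent (z outside [0, 5.5]); the cube at (14, -4) (footprint 21×26) is included at this height (perimeter 94.00 mm); Taking the union: only the 21×26 cube at (14, -4) is present, so the union is just that shape — boundary = 94.00 mm. So its perimeter = 94.00 mm. Layer 6 is larger (122.00 vs 94.00 mm).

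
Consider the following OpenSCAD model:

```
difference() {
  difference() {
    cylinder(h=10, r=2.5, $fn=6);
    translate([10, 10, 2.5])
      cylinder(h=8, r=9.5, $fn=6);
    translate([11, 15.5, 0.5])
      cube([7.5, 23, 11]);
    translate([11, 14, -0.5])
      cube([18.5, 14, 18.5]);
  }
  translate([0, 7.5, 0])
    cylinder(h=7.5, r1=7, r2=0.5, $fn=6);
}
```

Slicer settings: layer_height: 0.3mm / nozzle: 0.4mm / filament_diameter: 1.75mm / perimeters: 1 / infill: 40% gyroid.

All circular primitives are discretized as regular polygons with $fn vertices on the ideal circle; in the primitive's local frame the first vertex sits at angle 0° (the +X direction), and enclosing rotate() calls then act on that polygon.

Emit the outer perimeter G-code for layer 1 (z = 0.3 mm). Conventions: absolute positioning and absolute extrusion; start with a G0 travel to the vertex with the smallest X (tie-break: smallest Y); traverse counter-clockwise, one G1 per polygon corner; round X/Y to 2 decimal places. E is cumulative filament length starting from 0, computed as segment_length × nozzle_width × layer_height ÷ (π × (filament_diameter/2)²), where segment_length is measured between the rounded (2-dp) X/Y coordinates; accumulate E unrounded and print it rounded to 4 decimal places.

At z = 0.3 mm: the cylinder: section is a regular 6-gon, circumradius r=2.5; the cylinder at (10, 10) does not reach this height (z outside [2.5, 10.5]); the cube at (11, 15.5) is absent (z outside [0.5, 11.5]); the 18.5×14 cube at (11, 14) contributes its full rectangle; After the difference (first − rest): starting from the r=2.5 cylinder, the 18.5×14 cube at (11, 14) misses the remaining region (no effect) — 1 connected region; the cone at (0, 7.5) (r1=7→r2=0.5) has section circumradius 6.740 here — a regular 6-gon; Subtracting the remaining from the first: starting from the result so far, the cone at (0, 7.5) partially overlaps it — only the 1.40 mm² overlap (of its 118.02 mm²) is removed, clipping the outline — 1 connected region. The outline is a single polygon with 6 vertices. Extrusion per mm of travel: 0.4 × 0.3 / (π × 0.875²) = 0.049890. Accumulating E over each segment gives final E = 0.7196.

G0 X-2.50 Y0.00 Z0.30
G1 X-1.25 Y-2.17 E0.1249
G1 X1.25 Y-2.17 E0.2497
G1 X2.50 Y0.00 E0.3746
G1 X1.54 Y1.66 E0.4703
G1 X-1.54 Y1.66 E0.6239
G1 X-2.50 Y0.00 E0.7196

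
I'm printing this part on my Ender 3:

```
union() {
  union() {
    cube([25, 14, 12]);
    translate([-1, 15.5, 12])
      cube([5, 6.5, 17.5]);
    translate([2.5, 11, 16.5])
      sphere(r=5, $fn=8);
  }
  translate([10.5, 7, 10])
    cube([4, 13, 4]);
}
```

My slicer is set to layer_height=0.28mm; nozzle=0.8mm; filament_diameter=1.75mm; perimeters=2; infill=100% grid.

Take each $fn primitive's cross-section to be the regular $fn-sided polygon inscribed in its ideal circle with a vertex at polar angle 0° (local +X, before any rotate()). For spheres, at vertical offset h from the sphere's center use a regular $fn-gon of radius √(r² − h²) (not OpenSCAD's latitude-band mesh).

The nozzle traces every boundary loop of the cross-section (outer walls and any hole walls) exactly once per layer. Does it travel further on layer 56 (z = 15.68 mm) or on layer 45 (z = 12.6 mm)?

layer 45 (z = 12.6 mm)

Layer 56 (z = 15.68): the cube does not reach this height (z outside [0, 12]); the cube at (-1, 15.5) is present — its section is the full 5×6.5 rectangle (perimeter 23.00 mm); the sphere at (2.5, 11): section is a regular 8-gon, circumradius = √(r²−h²) = √(5²−0.82²) = 4.932 (perimeter = 2·8·4.932·sin(180°/8) = 30.20 mm); Taking the union: the regions partially overlap (shared area 0.45 mm²), so the edge portions inside another operand are dropped and the merged outline is re-measured after clipping — boundary = 48.85 mm; the cube at (10.5, 7) is absent (z outside [10, 14]); Merging all regions: only that combined region is present, so the union is just that shape — boundary = 48.85 mm. So its perimeter = 48.85 mm. Layer 45 (z = 12.6): the cube is not intersected at this z (z outside [0, 12]); the 5×6.5 cube at (-1, 15.5) contributes its full rectangle (perimeter 23.00 mm); the sphere at (2.5, 11): section is a regular 8-gon, circumradius = √(r²−h²) = √(5²−3.9²) = 3.129 (perimeter = 2·8·3.129·sin(180°/8) = 19.16 mm); Combining (union): the 2 present regions are separate (no shared area or edge), so areas and boundary lengths simply add and each stays a separate island — boundary = 42.16 mm; the cube at (10.5, 7) is present — its section is the full 4×13 rectangle (perimeter 34.00 mm); Merging all regions: the 2 present regions are separate (no shared area or edge), so areas and boundary lengths simply add and each stays a separate island — boundary = 76.16 mm. So its perimeter = 76.16 mm. Layer 45 is larger (76.16 vs 48.85 mm).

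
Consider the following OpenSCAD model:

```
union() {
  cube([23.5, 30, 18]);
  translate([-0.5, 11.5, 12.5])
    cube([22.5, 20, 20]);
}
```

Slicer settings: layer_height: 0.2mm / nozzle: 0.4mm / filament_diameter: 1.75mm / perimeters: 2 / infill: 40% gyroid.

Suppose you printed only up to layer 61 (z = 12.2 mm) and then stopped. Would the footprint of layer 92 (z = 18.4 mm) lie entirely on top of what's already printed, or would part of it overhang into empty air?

Compare the two slices. At z = 12.2: the 23.5×30 cube contributes its full rectangle (area 705.00 mm²); the cube at (-0.5, 11.5) does not reach this height (z outside [12.5, 32.5]); Taking the union: only the 23.5×30 cube is present, so the union is just that shape — area = 705.00 mm². At z = 18.4: the cube is absent (z outside [0, 18]); the 22.5×20 cube at (-0.5, 11.5) contributes its full rectangle (area 450.00 mm²); Merging all regions: only the 22.5×20 cube at (-0.5, 11.5) is present, so the union is just that shape — area = 450.00 mm². Checking containment: at z = 18.4 the cross-section extends beyond the z = 12.2 cross-section by about 43.00 mm².

part overhangs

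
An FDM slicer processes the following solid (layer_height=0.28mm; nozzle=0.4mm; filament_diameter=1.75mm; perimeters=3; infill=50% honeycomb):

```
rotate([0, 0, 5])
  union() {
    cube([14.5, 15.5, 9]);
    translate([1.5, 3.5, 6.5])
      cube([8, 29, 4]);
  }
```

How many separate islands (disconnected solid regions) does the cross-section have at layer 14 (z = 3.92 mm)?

1

At z = 3.92 mm: the 14.5×15.5 cube contributes its full rectangle; the cube at (1.5, 3.5) does not reach this height (z outside [6.5, 10.5]); Merging all regions: only the 14.5×15.5 cube is present, so the union is just that shape — 1 connected region; (rotated 5° about Z; rotation is an isometry so areas/perimeters/island counts are preserved). Overall, the cross-section is a single solid region. Island count = 1.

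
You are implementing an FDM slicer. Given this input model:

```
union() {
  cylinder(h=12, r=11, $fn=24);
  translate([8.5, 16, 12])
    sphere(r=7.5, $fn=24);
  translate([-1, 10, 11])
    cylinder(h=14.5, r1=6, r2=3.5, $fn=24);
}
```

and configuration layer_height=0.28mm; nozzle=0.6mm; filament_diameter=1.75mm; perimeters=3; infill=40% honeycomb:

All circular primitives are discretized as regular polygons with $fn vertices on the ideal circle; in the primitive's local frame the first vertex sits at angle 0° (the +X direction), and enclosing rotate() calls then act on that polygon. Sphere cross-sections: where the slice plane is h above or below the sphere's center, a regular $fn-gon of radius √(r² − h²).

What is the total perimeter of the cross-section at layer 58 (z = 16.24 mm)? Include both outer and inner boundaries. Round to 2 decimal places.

At z = 16.24 mm: the cylinder is absent (z outside [0, 12]); the sphere at (8.5, 16): section is a regular 24-gon, circumradius = √(r²−h²) = √(7.5²−4.24²) = 6.186 (perimeter = 2·24·6.186·sin(180°/24) = 38.76 mm); the cone at (-1, 10) (r1=6→r2=3.5) has section circumradius 5.097 here — a regular 24-gon (perimeter = 2·24·5.097·sin(180°/24) = 31.93 mm); Combining (union): the 2 present regions are separate (no shared area or edge), so areas and boundary lengths simply add and each stays a separate island — boundary = 70.69 mm. Overall, the cross-section has 2 separate islands. Total boundary length (outer) = 70.69 mm.

70.69 mm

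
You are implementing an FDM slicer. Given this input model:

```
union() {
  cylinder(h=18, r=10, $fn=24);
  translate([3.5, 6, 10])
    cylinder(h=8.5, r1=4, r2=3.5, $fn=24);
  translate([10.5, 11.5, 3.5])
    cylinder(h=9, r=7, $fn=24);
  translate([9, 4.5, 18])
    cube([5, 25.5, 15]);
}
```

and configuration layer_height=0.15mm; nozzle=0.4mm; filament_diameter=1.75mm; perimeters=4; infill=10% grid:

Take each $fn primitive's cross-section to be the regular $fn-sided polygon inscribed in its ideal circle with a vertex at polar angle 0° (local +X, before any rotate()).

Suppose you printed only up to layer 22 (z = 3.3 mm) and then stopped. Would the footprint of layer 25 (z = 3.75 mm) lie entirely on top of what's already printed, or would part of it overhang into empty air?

Compare the two slices. At z = 3.3: the r=10 cylinder contributes a regular 24-gon of circumradius 10 (area = (24/2)·10.000²·sin(360°/24) = 310.58 mm²); the cone at (3.5, 6) is not intersected at this z (z outside [10, 18.5]); the cylinder at (10.5, 11.5) is not intersected at this z (z outside [3.5, 12.5]); the cube at (9, 4.5) does not reach this height (z outside [18, 33]); Taking the union: only the r=10 cylinder is present, so the union is just that shape — area = 310.58 mm². At z = 3.75: the cylinder: section is a regular 24-gon, circumradius r=10 (area = (24/2)·10.000²·sin(360°/24) = 310.58 mm²); the cone at (3.5, 6) is absent (z outside [10, 18.5]); the cylinder at (10.5, 11.5): section is a regular 24-gon, circumradius r=7 (area = (24/2)·7.000²·sin(360°/24) = 152.19 mm²); the cube at (9, 4.5) is absent (z outside [18, 33]); Taking the union: the regions partially overlap — summed areas 462.77 mm² minus the doubly-counted overlap 5.79 mm² gives 456.98 mm² — area = 456.98 mm². Checking containment: at z = 3.75 the cross-section extends beyond the z = 3.3 cross-section by about 146.40 mm².

part overhangs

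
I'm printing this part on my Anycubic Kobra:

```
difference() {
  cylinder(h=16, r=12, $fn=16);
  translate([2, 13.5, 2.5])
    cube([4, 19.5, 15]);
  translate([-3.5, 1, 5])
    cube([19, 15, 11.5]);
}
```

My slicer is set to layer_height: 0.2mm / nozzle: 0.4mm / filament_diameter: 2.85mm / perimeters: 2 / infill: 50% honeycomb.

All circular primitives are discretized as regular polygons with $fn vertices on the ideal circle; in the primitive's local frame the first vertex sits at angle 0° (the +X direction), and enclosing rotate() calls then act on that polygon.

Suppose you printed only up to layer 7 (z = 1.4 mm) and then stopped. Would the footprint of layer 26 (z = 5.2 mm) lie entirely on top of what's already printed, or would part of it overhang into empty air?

Compare the two slices. At z = 1.4: the cylinder: section is a regular 16-gon, circumradius r=12 (area = (16/2)·12.000²·sin(360°/16) = 440.85 mm²); the cube at (2, 13.5) does not reach this height (z outside [2.5, 17.5]); the cube at (-3.5, 1) is absent (z outside [5, 16.5]); Subtracting the remaining from the first: none of the subtracted shapes is present at this height, so the r=12 cylinder is unchanged — area = 440.85 mm². At z = 5.2: the cylinder: section is a regular 16-gon, circumradius r=12 (area = (16/2)·12.000²·sin(360°/16) = 440.85 mm²); the cube at (2, 13.5) (footprint 4×19.5) is included at this height (area 78.00 mm²); the cube at (-3.5, 1) (footprint 19×15) is included at this height (area 285.00 mm²); Taking the first minus the rest: starting from the r=12 cylinder (440.85 mm²), the 4×19.5 cube at (2, 13.5) misses the remaining region (no effect); the 19×15 cube at (-3.5, 1) partially overlaps it — only the 135.59 mm² overlap (of its 285.00 mm²) is removed, clipping the outline — area = 305.26 mm². Checking containment: the cross-section at z = 5.2 is a subset of the cross-section at z = 1.4.

entirely on top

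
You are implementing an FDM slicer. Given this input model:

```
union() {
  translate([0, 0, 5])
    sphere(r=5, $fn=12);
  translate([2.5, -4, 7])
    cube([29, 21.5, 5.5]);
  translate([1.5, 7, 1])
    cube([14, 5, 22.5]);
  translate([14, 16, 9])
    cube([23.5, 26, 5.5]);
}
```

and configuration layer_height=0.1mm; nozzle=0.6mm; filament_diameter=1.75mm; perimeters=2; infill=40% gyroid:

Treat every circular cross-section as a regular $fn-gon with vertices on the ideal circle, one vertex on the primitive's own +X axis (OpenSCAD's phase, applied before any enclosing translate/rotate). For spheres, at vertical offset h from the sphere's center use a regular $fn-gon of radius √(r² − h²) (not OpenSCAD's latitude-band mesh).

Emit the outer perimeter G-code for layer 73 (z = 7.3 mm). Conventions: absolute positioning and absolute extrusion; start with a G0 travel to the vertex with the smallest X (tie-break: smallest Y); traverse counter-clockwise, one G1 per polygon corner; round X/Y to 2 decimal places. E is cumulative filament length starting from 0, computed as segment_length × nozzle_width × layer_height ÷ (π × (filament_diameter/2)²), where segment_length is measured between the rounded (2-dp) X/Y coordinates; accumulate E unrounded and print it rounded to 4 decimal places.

At z = 7.3 mm: the r=5 sphere contributes a regular 12-gon of circumradius √(5²−2.3²) = 4.440; the cube at (2.5, -4) is present — its section is the full 29×21.5 rectangle; the cube at (1.5, 7) (footprint 14×5) is included at this height; the cube at (14, 16) is not intersected at this z (z outside [9, 14.5]); Combining (union): the regions partially overlap (shared area 74.10 mm²), so overlapping operands fuse into one piece — 1 connected region. The outline is a single polygon with 19 vertices. Extrusion per mm of travel: 0.6 × 0.1 / (π × 0.875²) = 0.024945. Accumulating E over each segment gives final E = 2.8700.

G0 X-4.44 Y0.00 Z7.30
G1 X-3.84 Y-2.22 E0.0574
G1 X-2.22 Y-3.84 E0.1145
G1 X0.00 Y-4.44 E0.1719
G1 X2.22 Y-3.84 E0.2292
G1 X2.50 Y-3.56 E0.2391
G1 X2.50 Y-4.00 E0.2501
G1 X31.50 Y-4.00 E0.9735
G1 X31.50 Y17.50 E1.5098
G1 X2.50 Y17.50 E2.2332
G1 X2.50 Y12.00 E2.3704
G1 X1.50 Y12.00 E2.3954
G1 X1.50 Y7.00 E2.5201
G1 X2.50 Y7.00 E2.5450
G1 X2.50 Y3.56 E2.6309
G1 X2.22 Y3.84 E2.6407
G1 X0.00 Y4.44 E2.6981
G1 X-2.22 Y3.84 E2.7555
G1 X-3.84 Y2.22 E2.8126
G1 X-4.44 Y0.00 E2.8700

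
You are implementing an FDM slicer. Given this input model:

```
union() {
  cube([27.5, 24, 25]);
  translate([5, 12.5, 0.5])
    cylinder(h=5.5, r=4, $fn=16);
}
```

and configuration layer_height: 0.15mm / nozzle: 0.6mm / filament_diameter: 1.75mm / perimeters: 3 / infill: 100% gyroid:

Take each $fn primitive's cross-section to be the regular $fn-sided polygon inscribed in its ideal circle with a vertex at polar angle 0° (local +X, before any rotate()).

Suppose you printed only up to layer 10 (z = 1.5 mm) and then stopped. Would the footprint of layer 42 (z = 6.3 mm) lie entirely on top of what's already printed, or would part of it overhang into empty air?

entirely on top

Compare the two slices. At z = 1.5: the cube (footprint 27.5×24) is included at this height (area 660.00 mm²); the r=4 cylinder at (5, 12.5) contributes a regular 16-gon of circumradius 4 (area = (16/2)·4.000²·sin(360°/16) = 48.98 mm²); Combining (union): the r=4 cylinder at (5, 12.5) lies entirely inside the 27.5×24 cube, so the union is just the 27.5×24 cube — area = 660.00 mm². At z = 6.3: the cube is present — its section is the full 27.5×24 rectangle (area 660.00 mm²); the cylinder at (5, 12.5) is not intersected at this z (z outside [0.5, 6]); Merging all regions: only the 27.5×24 cube is present, so the union is just that shape — area = 660.00 mm². Checking containment: the cross-section at z = 6.3 is a subset of the cross-section at z = 1.5.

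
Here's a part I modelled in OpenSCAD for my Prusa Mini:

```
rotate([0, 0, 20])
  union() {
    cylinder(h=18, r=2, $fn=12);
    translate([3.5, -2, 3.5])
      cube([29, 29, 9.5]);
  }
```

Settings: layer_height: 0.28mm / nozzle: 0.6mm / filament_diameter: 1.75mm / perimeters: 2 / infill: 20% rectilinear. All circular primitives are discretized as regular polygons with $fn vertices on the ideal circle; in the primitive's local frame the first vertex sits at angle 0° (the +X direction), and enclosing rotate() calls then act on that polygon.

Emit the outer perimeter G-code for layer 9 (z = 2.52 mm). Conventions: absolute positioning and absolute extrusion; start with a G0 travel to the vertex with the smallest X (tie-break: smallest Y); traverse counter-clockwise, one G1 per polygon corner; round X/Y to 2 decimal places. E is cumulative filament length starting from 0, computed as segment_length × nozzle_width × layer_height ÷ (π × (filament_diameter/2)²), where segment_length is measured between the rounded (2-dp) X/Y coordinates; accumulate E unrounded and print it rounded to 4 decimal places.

G0 X-1.97 Y0.35 Z2.52
G1 X-1.88 Y-0.68 E0.0722
G1 X-1.29 Y-1.53 E0.1445
G1 X-0.35 Y-1.97 E0.2170
G1 X0.68 Y-1.88 E0.2892
G1 X1.53 Y-1.29 E0.3615
G1 X1.97 Y-0.35 E0.4340
G1 X1.88 Y0.68 E0.5062
G1 X1.29 Y1.53 E0.5784
G1 X0.35 Y1.97 E0.6509
G1 X-0.68 Y1.88 E0.7231
G1 X-1.53 Y1.29 E0.7954
G1 X-1.97 Y0.35 E0.8679

At z = 2.52 mm: the r=2 cylinder contributes a regular 12-gon of circumradius 2; the cube at (3.5, -2) does not reach this height (z outside [3.5, 13]); Combining (union): only the r=2 cylinder is present, so the union is just that shape — 1 connected region; (rotated 20° about Z; rotation is an isometry so areas/perimeters/island counts are preserved). The outline is a single polygon with 12 vertices. Extrusion per mm of travel: 0.6 × 0.28 / (π × 0.875²) = 0.069846. Accumulating E over each segment gives final E = 0.8679.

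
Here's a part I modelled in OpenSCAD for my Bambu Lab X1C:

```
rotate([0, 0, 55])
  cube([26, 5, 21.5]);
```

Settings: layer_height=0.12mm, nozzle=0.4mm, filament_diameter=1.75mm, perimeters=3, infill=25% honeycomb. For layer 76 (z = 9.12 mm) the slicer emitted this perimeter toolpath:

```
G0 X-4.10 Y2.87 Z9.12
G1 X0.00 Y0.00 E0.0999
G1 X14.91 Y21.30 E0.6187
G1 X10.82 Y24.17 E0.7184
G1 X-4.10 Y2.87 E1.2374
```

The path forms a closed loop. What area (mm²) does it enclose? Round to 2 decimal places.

Apply the shoelace formula to the sequence of (X, Y) vertices; enclosed area = 130.03 mm².

130.03 mm²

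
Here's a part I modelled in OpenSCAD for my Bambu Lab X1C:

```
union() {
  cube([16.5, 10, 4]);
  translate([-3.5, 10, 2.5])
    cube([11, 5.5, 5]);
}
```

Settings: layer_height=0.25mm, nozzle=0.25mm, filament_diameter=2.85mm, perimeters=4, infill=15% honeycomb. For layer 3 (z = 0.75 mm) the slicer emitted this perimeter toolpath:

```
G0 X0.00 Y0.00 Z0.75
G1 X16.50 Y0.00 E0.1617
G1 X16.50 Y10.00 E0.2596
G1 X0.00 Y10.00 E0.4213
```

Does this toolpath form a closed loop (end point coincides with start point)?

no

Start point (G0): (0.00, 0.00). End point (last G1): the path does not return to the start — open.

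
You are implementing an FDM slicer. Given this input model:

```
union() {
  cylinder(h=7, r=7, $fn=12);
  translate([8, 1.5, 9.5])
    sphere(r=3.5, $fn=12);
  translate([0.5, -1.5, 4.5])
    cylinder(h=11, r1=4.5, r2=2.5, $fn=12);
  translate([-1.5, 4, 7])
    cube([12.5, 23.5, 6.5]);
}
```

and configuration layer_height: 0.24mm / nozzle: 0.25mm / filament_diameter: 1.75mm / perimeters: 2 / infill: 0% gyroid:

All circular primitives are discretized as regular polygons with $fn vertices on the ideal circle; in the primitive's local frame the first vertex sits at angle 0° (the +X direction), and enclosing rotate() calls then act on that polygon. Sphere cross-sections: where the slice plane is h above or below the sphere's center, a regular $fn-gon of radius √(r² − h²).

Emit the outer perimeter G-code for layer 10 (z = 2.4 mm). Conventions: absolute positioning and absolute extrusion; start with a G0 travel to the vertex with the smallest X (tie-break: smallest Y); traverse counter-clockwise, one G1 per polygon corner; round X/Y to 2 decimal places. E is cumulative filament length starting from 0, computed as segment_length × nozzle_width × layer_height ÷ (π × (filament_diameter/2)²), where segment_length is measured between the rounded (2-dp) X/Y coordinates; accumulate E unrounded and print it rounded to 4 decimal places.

G0 X-7.00 Y0.00 Z2.40
G1 X-6.06 Y-3.50 E0.0904
G1 X-3.50 Y-6.06 E0.1807
G1 X0.00 Y-7.00 E0.2711
G1 X3.50 Y-6.06 E0.3615
G1 X6.06 Y-3.50 E0.4518
G1 X7.00 Y0.00 E0.5422
G1 X6.06 Y3.50 E0.6326
G1 X3.50 Y6.06 E0.7229
G1 X0.00 Y7.00 E0.8133
G1 X-3.50 Y6.06 E0.9037
G1 X-6.06 Y3.50 E0.9941
G1 X-7.00 Y0.00 E1.0845

At z = 2.4 mm: the r=7 cylinder gives a regular 12-gon of circumradius 7 (constant along its height); the sphere at (8, 1.5) is absent (|z−center|=7.100 > r=3.5); the cone at (0.5, -1.5) does not reach this height (z outside [4.5, 15.5]); the cube at (-1.5, 4) is absent (z outside [7, 13.5]); Combining (union): only the r=7 cylinder is present, so the union is just that shape — 1 connected region. The outline is a single polygon with 12 vertices. Extrusion per mm of travel: 0.25 × 0.24 / (π × 0.875²) = 0.024945. Accumulating E over each segment gives final E = 1.0845.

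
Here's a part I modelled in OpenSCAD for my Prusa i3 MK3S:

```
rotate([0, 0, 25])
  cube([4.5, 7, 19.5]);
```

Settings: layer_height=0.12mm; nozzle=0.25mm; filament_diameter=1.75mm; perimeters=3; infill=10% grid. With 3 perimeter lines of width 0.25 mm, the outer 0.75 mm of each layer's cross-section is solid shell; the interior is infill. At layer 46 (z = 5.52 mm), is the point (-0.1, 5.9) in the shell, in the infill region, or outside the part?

At z = 5.52 mm: the cube (footprint 4.5×7) is included at this height; (whole slice rotated 25° about Z — lengths, areas and connectivity unchanged). Overall, the cross-section is a single solid region. Undo the 25° rotation: the query point maps to (2.403, 5.389) in the un-rotated model frame. The nearest boundary edge runs (4.50, 7.00)→(0.00, 7.00); distance from the point to it = 1.61 mm. The point is inside the cross-section and 1.61 mm from the nearest boundary — more than the 0.75 mm shell width (3 × 0.25), so it's in the infill interior.

infill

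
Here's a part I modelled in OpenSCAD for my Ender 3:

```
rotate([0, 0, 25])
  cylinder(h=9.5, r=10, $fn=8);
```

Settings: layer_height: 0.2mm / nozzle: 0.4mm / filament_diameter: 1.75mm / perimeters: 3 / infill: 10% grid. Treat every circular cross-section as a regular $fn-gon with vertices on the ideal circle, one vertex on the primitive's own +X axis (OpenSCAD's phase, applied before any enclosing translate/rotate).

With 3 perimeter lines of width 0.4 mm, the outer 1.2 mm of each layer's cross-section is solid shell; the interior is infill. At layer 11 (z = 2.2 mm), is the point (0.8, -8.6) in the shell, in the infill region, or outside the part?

At z = 2.2 mm: the r=10 cylinder gives a regular 8-gon of circumradius 10 (constant along its height); (rotated 25° about Z; rotation is an isometry so areas/perimeters/island counts are preserved). Overall, the cross-section is a single solid region. Undo the 25° rotation: the query point maps to (-2.909, -8.132) in the un-rotated model frame. The nearest boundary edge runs (-7.07, -7.07)→(-0.00, -10.00); distance from the point to it = 0.61 mm. The point is inside the cross-section, 0.61 mm from the nearest boundary — within the 1.2 mm shell band (3 × 0.4).

shell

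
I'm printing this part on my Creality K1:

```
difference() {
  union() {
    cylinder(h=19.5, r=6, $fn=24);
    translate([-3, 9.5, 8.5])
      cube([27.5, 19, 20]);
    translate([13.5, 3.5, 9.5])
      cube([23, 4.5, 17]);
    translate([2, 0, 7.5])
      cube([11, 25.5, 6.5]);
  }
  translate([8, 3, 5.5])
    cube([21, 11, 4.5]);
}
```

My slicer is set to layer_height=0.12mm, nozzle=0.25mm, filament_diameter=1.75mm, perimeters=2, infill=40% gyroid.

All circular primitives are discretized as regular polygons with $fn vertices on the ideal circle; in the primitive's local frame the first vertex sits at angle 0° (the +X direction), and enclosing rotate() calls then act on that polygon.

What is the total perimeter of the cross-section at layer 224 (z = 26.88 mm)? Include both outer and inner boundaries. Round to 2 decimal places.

At z = 26.88 mm: the cylinder does not reach this height (z outside [0, 19.5]); the cube at (-3, 9.5) (footprint 27.5×19) is included at this height (perimeter 93.00 mm); the cube at (13.5, 3.5) is absent (z outside [9.5, 26.5]); the cube at (2, 0) does not reach this height (z outside [7.5, 14]); Taking the union: only the 27.5×19 cube at (-3, 9.5) is present, so the union is just that shape — boundary = 93.00 mm; the cube at (8, 3) is not intersected at this z (z outside [5.5, 10]); After the difference (first − rest): none of the subtracted shapes is present at this height, so that combined region is unchanged — boundary = 93.00 mm. Overall, the cross-section is a single solid region. Total boundary length (outer) = 93.00 mm.

93.00 mm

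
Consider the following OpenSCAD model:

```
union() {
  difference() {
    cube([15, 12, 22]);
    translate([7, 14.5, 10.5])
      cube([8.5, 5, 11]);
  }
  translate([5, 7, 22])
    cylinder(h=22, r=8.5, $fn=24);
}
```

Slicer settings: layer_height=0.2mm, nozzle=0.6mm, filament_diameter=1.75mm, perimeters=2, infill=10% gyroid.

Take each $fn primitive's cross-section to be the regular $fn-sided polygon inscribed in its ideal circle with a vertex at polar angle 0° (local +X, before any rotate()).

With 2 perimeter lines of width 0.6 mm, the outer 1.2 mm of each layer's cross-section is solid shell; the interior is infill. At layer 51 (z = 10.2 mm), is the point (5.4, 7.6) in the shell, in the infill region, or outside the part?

At z = 10.2 mm: the cube is present — its section is the full 15×12 rectangle; the cube at (7, 14.5) is absent (z outside [10.5, 21.5]); Subtracting the remaining from the first: none of the subtracted shapes is present at this height, so the 15×12 cube is unchanged — 1 connected region; the cylinder at (5, 7) is not intersected at this z (z outside [22, 44]); Taking the union: only the result so far is present, so the union is just that shape — 1 connected region. Overall, the cross-section is a single solid region. The nearest boundary edge runs (15.00, 12.00)→(0.00, 12.00); distance from the point to it = 4.40 mm. The point is inside the cross-section and 4.40 mm from the nearest boundary — more than the 1.2 mm shell width (2 × 0.6), so it's in the infill interior.

infill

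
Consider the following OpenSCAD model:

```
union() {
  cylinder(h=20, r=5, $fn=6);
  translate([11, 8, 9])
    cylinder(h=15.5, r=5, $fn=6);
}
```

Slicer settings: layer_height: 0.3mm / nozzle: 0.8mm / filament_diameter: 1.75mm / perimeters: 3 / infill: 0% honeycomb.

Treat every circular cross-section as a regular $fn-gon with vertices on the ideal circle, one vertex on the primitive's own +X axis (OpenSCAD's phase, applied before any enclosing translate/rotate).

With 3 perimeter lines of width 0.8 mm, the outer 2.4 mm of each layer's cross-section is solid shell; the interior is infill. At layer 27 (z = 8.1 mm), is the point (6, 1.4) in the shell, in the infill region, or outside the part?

At z = 8.1 mm: the r=5 cylinder contributes a regular 6-gon of circumradius 5; the cylinder at (11, 8) is absent (z outside [9, 24.5]); Taking the union: only the r=5 cylinder is present, so the union is just that shape — 1 connected region. Overall, the cross-section is a single solid region. The nearest boundary edge runs (5.00, 0.00)→(2.50, 4.33); distance from the point to it = 1.57 mm. The point is not inside any of the regions above, so it lies outside the cross-section (1.57 mm from the nearest boundary).

outside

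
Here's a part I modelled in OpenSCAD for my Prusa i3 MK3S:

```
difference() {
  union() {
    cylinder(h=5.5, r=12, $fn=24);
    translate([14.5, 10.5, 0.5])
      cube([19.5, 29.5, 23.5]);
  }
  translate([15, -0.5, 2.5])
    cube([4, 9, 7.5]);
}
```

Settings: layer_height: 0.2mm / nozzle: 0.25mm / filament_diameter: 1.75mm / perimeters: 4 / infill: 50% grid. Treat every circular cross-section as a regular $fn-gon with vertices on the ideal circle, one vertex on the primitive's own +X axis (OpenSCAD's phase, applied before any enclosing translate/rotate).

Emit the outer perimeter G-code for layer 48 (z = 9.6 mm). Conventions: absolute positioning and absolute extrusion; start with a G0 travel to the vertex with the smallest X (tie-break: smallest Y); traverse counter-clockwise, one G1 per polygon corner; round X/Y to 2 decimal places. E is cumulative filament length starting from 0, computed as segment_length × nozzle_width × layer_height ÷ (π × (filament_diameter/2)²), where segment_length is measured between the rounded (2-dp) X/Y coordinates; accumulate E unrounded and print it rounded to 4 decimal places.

At z = 9.6 mm: the cylinder is not intersected at this z (z outside [0, 5.5]); the cube at (14.5, 10.5) (footprint 19.5×29.5) is included at this height; Taking the union: only the 19.5×29.5 cube at (14.5, 10.5) is present, so the union is just that shape — 1 connected region; the cube at (15, -0.5) (footprint 4×9) is included at this height; After the difference (first − rest): starting from that combined region, the 4×9 cube at (15, -0.5) misses the remaining region (no effect) — 1 connected region. The outline is a single polygon with 4 vertices. Extrusion per mm of travel: 0.25 × 0.2 / (π × 0.875²) = 0.020788. Accumulating E over each segment gives final E = 2.0372.

G0 X14.50 Y10.50 Z9.60
G1 X34.00 Y10.50 E0.4054
G1 X34.00 Y40.00 E1.0186
G1 X14.50 Y40.00 E1.4239
G1 X14.50 Y10.50 E2.0372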